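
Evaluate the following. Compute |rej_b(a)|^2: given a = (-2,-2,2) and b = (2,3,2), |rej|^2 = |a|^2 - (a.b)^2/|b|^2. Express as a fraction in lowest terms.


|a|^2 = (-2)^2 + (-2)^2 + 2^2 = 12
|b|^2 = 2^2 + 3^2 + 2^2 = 17
a . b = (-2)*2 + (-2)*3 + 2*2 = -6
(a.b)^2 = (-6)^2 = 36
|rej|^2 = 12 - 36/17
= (204 - 36)/17
= 168/17
In lowest terms: 168/17


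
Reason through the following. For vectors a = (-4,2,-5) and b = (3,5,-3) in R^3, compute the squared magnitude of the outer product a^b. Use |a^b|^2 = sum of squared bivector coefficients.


a wedge b = (a1*b2 - a2*b1)*e12 + (a1*b3 - a3*b1)*e13 + (a2*b3 - a3*b2)*e23
e12 coeff: (-4)*5 - 2*3 = -20 - 6 = -26
e13 coeff: (-4)*(-3) - (-5)*3 = 12 - (-15) = 27
e23 coeff: 2*(-3) - (-5)*5 = -6 - (-25) = 19
|a wedge b|^2 = (-26)^2 + 27^2 + 19^2
= 676 + 729 + 361
= 1766


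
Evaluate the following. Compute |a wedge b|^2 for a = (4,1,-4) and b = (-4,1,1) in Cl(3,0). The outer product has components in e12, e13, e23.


a wedge b = (a1*b2 - a2*b1)*e12 + (a1*b3 - a3*b1)*e13 + (a2*b3 - a3*b2)*e23
e12 coeff: 4*1 - 1*(-4) = 4 - (-4) = 8
e13 coeff: 4*1 - (-4)*(-4) = 4 - 16 = -12
e23 coeff: 1*1 - (-4)*1 = 1 - (-4) = 5
|a wedge b|^2 = 8^2 + (-12)^2 + 5^2
= 64 + 144 + 25
= 233


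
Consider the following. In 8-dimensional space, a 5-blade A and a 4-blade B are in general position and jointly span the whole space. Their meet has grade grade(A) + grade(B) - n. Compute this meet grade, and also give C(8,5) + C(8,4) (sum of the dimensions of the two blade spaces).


Meet grade = grade(A) + grade(B) - n
= 5 + 4 - 8 = 1
C(8,5) = 56
C(8,4) = 70
dim_A + dim_B = 56 + 70 = 126


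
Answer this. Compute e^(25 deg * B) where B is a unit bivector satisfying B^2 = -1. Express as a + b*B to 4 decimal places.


For a unit bivector B with B^2 = -1, the exponential series gives
e^(theta*B) = cos(theta) + sin(theta)*B (the GA analogue of Euler's formula).
theta = 25 degrees = 0.436332 rad
cos(25 deg) = 0.9063
sin(25 deg) = 0.4226
exp(theta*B) = 0.9063 + 0.4226*B


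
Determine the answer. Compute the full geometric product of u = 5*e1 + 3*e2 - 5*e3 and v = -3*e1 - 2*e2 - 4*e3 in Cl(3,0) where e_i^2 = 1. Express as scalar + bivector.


In Cl(3,0): e_i^2 = 1, e_ie_j = -e_je_i for i != j.
Scalar part = u . v = 5*(-3) + 3*(-2) + (-5)*(-4)
= -15 + (-6) + 20 = -1
e12 coeff = 5*(-2) - 3*(-3) = -10 - (-9) = -1
e13 coeff = 5*(-4) - (-5)*(-3) = -20 - 15 = -35
e23 coeff = 3*(-4) - (-5)*(-2) = -12 - 10 = -22
uv = -1 - 1*e12 - 35*e13 - 22*e23


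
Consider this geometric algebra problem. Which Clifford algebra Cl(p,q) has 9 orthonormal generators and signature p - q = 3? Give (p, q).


We need p + q = 9 and p - q = 3.
Adding: 2p = 9 + 3 = 12, so p = 6.
Then q = 9 - 6 = 3.
(p, q) = (6, 3)


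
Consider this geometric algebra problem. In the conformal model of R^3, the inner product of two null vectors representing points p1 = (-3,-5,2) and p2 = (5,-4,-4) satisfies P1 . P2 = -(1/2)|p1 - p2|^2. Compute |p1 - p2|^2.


p1 - p2 = (-8, -1, 6)
|p1 - p2|^2 = (-8)^2 + (-1)^2 + 6^2
= 64 + 1 + 36
= 101


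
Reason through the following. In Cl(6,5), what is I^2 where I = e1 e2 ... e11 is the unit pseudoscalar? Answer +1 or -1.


The pseudoscalar I = e1...e_n (product of all n generators) of Cl(p,q) satisfies I^2 = (-1)^(q + n(n-1)/2).
p = 6, q = 5, n = p + q = 11
n(n-1)/2 = 11 * 10 / 2 = 55
Exponent = q + n(n-1)/2 = 5 + 55 = 60
I^2 = (-1)^60 = +1


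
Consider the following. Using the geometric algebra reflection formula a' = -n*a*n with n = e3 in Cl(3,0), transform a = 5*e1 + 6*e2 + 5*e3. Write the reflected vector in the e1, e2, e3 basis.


Reflection formula: a' = -n*a*n, with n = e3 (unit vector, n^2 = 1).
For reflection through hyperplane perp to e3:
The component along e3 flips sign, others stay.
a = (5, 6, 5)
a' = (5, 6, -5)
a' = 5*e1 + 6*e2 - 5*e3


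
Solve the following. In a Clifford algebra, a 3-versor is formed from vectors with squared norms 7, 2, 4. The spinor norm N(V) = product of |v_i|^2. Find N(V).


Spinor norm N(V) = |v1|^2 * |v2|^2 * ... * |v3|^2
= 7 * 2 * 4
Running product: 7, 14, 56
N(V) = 56


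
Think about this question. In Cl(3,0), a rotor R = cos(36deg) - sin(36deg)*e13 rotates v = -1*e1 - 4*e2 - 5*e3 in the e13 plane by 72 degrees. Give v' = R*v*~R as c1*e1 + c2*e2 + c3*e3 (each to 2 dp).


Rotor R = cos(36deg) - sin(36deg)*e13
Rotation angle theta = 2 * 36 = 72 degrees in the e13 plane (e1 -> e3).
The component perpendicular to the plane (e2) is invariant: v'_2 = v2 = -4.00
cos(72deg) = 0.3090, sin(72deg) = 0.9511
v'_1 = v1*cos(theta) - v3*sin(theta) = -1*0.3090 - (-5)*0.9511 = 4.45
v'_3 = v1*sin(theta) + v3*cos(theta) = -1*0.9511 + (-5)*0.3090 = -2.50
v' = 4.45*e1 - 4.00*e2 - 2.50*e3


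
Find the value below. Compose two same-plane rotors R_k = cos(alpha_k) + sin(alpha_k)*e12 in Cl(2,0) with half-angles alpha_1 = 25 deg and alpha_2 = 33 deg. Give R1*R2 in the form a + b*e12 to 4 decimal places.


Same-plane rotors commute and their half-angles add:
R1*R2 = cos(a1 + a2) + sin(a1 + a2)*e12.
a1 + a2 = 25 + 33 = 58 deg
cos(58 deg) = 0.5299
sin(58 deg) = 0.8480
R1*R2 = 0.5299 + 0.8480*e12


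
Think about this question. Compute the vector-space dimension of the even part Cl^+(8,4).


Even subalgebra dimension = 2^(n-1)
n = 8 + 4 = 12
2^(12 - 1) = 2^11 = 2048
Verification: sum of C(12,k) for even k = 1 + 66 + 495 + 924 + 495 + 66 + 1 = 2048
Result = 2048


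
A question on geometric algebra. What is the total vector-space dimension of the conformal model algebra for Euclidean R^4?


The conformal model of R^4 uses Cl(5,1): the 4 Euclidean generators plus two extra orthogonal generators e+ (e+^2 = +1) and e- (e-^2 = -1), from which the null vectors e0, einf are built.
Number of generators m = 4 + 2 = 6.
dim Cl(p,q) = 2^m = 2^6 = 64


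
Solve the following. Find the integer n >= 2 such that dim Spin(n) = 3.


dim Spin(n) = dim so(n) = n(n-1)/2.
Solve n(n-1)/2 = 3, i.e. n^2 - n - 6 = 0.
Discriminant = 1 + 8*3 = 25
n = (1 + sqrt(25))/2 = (1 + 5)/2 = 3


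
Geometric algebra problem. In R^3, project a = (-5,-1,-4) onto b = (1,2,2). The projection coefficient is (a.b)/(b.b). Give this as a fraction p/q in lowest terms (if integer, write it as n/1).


Projection coefficient = (a . b) / (b . b)
a . b = (-5)*1 + (-1)*2 + (-4)*2
= -5 + (-2) + (-8) = -15
b . b = 1^2 + 2^2 + 2^2
= 1 + 4 + 4 = 9
Coefficient = -15/9
In lowest terms: -5/3


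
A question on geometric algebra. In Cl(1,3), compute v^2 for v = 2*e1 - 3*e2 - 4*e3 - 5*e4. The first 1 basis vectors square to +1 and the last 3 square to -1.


v^2 = sum of c_i^2 * e_i^2
Positive signature terms (e_i^2 = +1): 2^2 = 4
Negative signature terms (e_j^2 = -1): (-3)^2 + (-4)^2 + (-5)^2 = 50
v^2 = 4 - 50 = -46


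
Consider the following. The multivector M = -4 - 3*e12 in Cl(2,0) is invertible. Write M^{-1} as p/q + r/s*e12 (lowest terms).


M = -4 - 3*e12, where e12^2 = -1.
Since M commutes with its reverse ~M = a - b*e12, M * ~M = a^2 - b^2*e12^2 = a^2 + b^2.
So M^{-1} = ~M / (a^2 + b^2) = (a - b*e12)/(a^2 + b^2).
a^2 + b^2 = 16 + 9 = 25
Scalar part = -4/25 = -4/25
Bivector coeff = 3/25 = 3/25
M^{-1} = -4/25 + 3/25*e12


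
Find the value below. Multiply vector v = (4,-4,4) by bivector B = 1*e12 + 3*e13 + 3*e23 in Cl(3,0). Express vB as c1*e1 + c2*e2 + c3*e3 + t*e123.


vB has grade-1 (vector) and grade-3 (trivector) parts: vB = (v _| B) + (v ^ B).
Vector part <vB>_1:
  e1: -v2*b12 - v3*b13 = -(-4)*(1) - (4)*(3) = -8
  e2: v1*b12 - v3*b23 = (4)*(1) - (4)*(3) = -8
  e3: v1*b13 + v2*b23 = (4)*(3) + (-4)*(3) = 0
Trivector part <vB>_3:
  e123: v1*b23 - v2*b13 + v3*b12 = (4)*(3) - (-4)*(3) + (4)*(1) = 28
vB = -8*e1 - 8*e2 + 0*e3 + 28*e123


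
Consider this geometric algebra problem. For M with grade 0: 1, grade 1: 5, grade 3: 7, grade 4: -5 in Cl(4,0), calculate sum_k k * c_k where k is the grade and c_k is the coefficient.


Grade-weighted sum = sum of grade_k * coefficient_k
0*1 = 0
1*5 = 5
3*7 = 21
4*(-5) = -20
Total = 0 + 5 + 21 + (-20) = 6


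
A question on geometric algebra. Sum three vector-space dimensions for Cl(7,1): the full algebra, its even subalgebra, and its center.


n = 7 + 1 = 8
Total dim = 2^8 = 256
Even subalgebra dim = 2^7 = 128
n is even, so center dim = 1
Sum = 256 + 128 + 1 = 385


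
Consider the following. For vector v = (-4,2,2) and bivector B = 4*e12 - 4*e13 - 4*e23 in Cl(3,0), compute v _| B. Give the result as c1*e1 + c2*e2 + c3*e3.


Left contraction v _| B = <vB>_1 (grade-1 part of the geometric product vB).
Using e1_|e12 = e2, e2_|e12 = -e1, e1_|e13 = e3, e3_|e13 = -e1, e2_|e23 = e3, e3_|e23 = -e2:
e1 coeff: -v2*b12 - v3*b13 = -(2)*(4) - (2)*(-4) = 0
e2 coeff: v1*b12 - v3*b23 = (-4)*(4) - (2)*(-4) = -8
e3 coeff: v1*b13 + v2*b23 = (-4)*(-4) + (2)*(-4) = 8
v _| B = 0*e1 - 8*e2 + 8*e3


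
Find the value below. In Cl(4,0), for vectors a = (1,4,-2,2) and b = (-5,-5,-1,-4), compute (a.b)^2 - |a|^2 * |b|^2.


a . b = 1*(-5) + 4*(-5) + (-2)*(-1) + 2*(-4)
= -5 + (-20) + 2 + (-8) = -31
|a|^2 = 1^2 + 4^2 + (-2)^2 + 2^2 = 25
|b|^2 = (-5)^2 + (-5)^2 + (-1)^2 + (-4)^2 = 67
(a.b)^2 = (-31)^2 = 961
|a|^2 * |b|^2 = 25 * 67 = 1675
Result = 961 - 1675 = -714


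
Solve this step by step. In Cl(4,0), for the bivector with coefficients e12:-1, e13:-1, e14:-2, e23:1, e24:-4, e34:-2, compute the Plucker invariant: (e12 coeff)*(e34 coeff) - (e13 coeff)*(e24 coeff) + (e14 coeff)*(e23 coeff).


Plucker relation: af - be + cd
a*f = (-1)*(-2) = 2
b*e = (-1)*(-4) = 4
c*d = (-2)*1 = -2
af - be + cd = 2 - 4 + (-2)
= -4


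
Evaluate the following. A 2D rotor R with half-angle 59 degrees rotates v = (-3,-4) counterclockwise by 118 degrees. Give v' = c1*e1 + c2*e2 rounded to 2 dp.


Rotor R = cos(59deg) - sin(59deg)*e12
Rotation angle theta = 2 * 59 = 118 degrees
v' = R*v*~R rotates v by theta.
cos(118deg) = -0.4695, sin(118deg) = 0.8829
v'_1 = -3*cos(118deg) - (-4)*sin(118deg)
= -3*(-0.4695) - (-4)*0.8829
= 4.94
v'_2 = -3*sin(118deg) + (-4)*cos(118deg)
= -3*0.8829 + (-4)*(-0.4695)
= -0.77
v' = 4.94*e1 - 0.77*e2


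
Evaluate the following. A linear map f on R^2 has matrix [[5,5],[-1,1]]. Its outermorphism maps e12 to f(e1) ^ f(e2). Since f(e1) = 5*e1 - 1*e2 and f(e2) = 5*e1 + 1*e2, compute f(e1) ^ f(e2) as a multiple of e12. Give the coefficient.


The outermorphism of a linear map f sends e1^e2 to f(e1)^f(e2).
f(e1) = 5*e1 - 1*e2
f(e2) = 5*e1 + 1*e2
f(e1) ^ f(e2) = (5*e1 - 1*e2) ^ (5*e1 + 1*e2)
= 5*1*e12 + (-1)*5*e21
= (5 - (-5))*e12
= 10*e12
Coefficient = 10


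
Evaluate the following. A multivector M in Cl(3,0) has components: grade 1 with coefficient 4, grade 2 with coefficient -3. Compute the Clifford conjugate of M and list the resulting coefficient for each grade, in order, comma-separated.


Clifford conjugate sign for grade k: (-1)^(k(k+1)/2)
Grade 1: (-1)^(1*2/2) = (-1)^1 = -1, coeff 4 -> -4
Grade 2: (-1)^(2*3/2) = (-1)^3 = -1, coeff -3 -> 3
Conjugated coefficients: -4, 3


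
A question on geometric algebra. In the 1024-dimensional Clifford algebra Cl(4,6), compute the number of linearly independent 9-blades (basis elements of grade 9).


Number of grade-k basis blades in Cl(p,q) with n = p + q is C(n, k).
n = 4 + 6 = 10
C(10, 9) = 10! / (9! * 1!)
= 3628800 / (362880 * 1)
= 10


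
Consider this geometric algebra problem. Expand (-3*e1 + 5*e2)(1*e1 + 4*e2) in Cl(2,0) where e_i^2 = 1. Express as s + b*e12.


Expand: (-3*e1 + 5*e2)(1*e1 + 4*e2)
= (-3)*1*e1e1 + (-3)*4*e1e2 + 5*1*e2e1 + 5*4*e2e2
Using e1^2 = e2^2 = 1, e2e1 = -e1e2:
Scalar part s = (-3)*1 + 5*4 = -3 + 20 = 17
Bivector part b = (-3)*4 - 5*1 = -12 - 5 = -17
uv = 17 - 17*e12


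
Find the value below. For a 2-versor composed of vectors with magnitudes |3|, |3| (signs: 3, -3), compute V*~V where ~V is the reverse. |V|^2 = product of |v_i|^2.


Each vector v_i has |v_i|^2 = s_i^2
Squared scales: 3^2 = 9, (-3)^2 = 9
|V|^2 = 9 * 9
= 81


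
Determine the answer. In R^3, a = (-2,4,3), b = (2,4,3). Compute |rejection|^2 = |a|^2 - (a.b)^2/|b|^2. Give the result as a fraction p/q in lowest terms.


|a|^2 = (-2)^2 + 4^2 + 3^2 = 29
|b|^2 = 2^2 + 4^2 + 3^2 = 29
a . b = (-2)*2 + 4*4 + 3*3 = 21
(a.b)^2 = 21^2 = 441
|rej|^2 = 29 - 441/29
= (841 - 441)/29
= 400/29
In lowest terms: 400/29


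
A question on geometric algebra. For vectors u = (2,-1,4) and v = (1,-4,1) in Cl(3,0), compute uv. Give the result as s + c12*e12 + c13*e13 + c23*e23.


In Cl(3,0): e_i^2 = 1, e_ie_j = -e_je_i for i != j.
Scalar part = u . v = 2*1 + (-1)*(-4) + 4*1
= 2 + 4 + 4 = 10
e12 coeff = 2*(-4) - (-1)*1 = -8 - (-1) = -7
e13 coeff = 2*1 - 4*1 = 2 - 4 = -2
e23 coeff = (-1)*1 - 4*(-4) = -1 - (-16) = 15
uv = 10 - 7*e12 - 2*e13 + 15*e23


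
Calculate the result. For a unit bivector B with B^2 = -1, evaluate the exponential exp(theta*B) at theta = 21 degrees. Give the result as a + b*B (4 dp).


For a unit bivector B with B^2 = -1, the exponential series gives
e^(theta*B) = cos(theta) + sin(theta)*B (the GA analogue of Euler's formula).
theta = 21 degrees = 0.366519 rad
cos(21 deg) = 0.9336
sin(21 deg) = 0.3584
exp(theta*B) = 0.9336 + 0.3584*B


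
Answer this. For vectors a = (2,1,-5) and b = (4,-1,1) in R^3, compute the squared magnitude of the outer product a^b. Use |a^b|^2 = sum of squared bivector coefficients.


a wedge b = (a1*b2 - a2*b1)*e12 + (a1*b3 - a3*b1)*e13 + (a2*b3 - a3*b2)*e23
e12 coeff: 2*(-1) - 1*4 = -2 - 4 = -6
e13 coeff: 2*1 - (-5)*4 = 2 - (-20) = 22
e23 coeff: 1*1 - (-5)*(-1) = 1 - 5 = -4
|a wedge b|^2 = (-6)^2 + 22^2 + (-4)^2
= 36 + 484 + 16
= 536


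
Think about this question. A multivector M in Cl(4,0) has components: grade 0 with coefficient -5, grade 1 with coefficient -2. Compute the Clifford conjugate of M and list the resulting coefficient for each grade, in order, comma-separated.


Clifford conjugate sign for grade k: (-1)^(k(k+1)/2)
Grade 0: (-1)^(0*1/2) = (-1)^0 = 1, coeff -5 -> -5
Grade 1: (-1)^(1*2/2) = (-1)^1 = -1, coeff -2 -> 2
Conjugated coefficients: -5, 2


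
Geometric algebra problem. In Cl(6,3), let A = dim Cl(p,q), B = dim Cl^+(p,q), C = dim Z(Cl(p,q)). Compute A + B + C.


n = 6 + 3 = 9
Total dim = 2^9 = 512
Even subalgebra dim = 2^8 = 256
n is odd, so center dim = 2
Sum = 512 + 256 + 2 = 770


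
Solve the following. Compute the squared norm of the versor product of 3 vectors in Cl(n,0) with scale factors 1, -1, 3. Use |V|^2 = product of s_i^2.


Each vector v_i has |v_i|^2 = s_i^2
Squared scales: 1^2 = 1, (-1)^2 = 1, 3^2 = 9
|V|^2 = 1 * 1 * 9
= 9


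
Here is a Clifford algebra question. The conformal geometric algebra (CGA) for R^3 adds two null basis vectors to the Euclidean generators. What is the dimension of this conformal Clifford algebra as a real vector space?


The conformal model of R^3 uses Cl(4,1): the 3 Euclidean generators plus two extra orthogonal generators e+ (e+^2 = +1) and e- (e-^2 = -1), from which the null vectors e0, einf are built.
Number of generators m = 3 + 2 = 5.
dim Cl(p,q) = 2^m = 2^5 = 32


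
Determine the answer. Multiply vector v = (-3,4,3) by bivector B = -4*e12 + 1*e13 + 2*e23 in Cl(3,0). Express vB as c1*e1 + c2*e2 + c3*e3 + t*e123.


vB has grade-1 (vector) and grade-3 (trivector) parts: vB = (v _| B) + (v ^ B).
Vector part <vB>_1:
  e1: -v2*b12 - v3*b13 = -(4)*(-4) - (3)*(1) = 13
  e2: v1*b12 - v3*b23 = (-3)*(-4) - (3)*(2) = 6
  e3: v1*b13 + v2*b23 = (-3)*(1) + (4)*(2) = 5
Trivector part <vB>_3:
  e123: v1*b23 - v2*b13 + v3*b12 = (-3)*(2) - (4)*(1) + (3)*(-4) = -22
vB = 13*e1 + 6*e2 + 5*e3 - 22*e123


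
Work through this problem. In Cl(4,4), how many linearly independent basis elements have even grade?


Even subalgebra dimension = 2^(n-1)
n = 4 + 4 = 8
2^(8 - 1) = 2^7 = 128
Verification: sum of C(8,k) for even k = 1 + 28 + 70 + 28 + 1 = 128
Result = 128


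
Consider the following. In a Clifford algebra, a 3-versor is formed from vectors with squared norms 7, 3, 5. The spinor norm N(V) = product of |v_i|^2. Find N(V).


Spinor norm N(V) = |v1|^2 * |v2|^2 * ... * |v3|^2
= 7 * 3 * 5
Running product: 7, 21, 105
N(V) = 105


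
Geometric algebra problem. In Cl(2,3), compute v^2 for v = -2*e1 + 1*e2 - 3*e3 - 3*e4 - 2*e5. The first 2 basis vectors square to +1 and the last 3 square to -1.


v^2 = sum of c_i^2 * e_i^2
Positive signature terms (e_i^2 = +1): (-2)^2 + 1^2 = 5
Negative signature terms (e_j^2 = -1): (-3)^2 + (-3)^2 + (-2)^2 = 22
v^2 = 5 - 22 = -17


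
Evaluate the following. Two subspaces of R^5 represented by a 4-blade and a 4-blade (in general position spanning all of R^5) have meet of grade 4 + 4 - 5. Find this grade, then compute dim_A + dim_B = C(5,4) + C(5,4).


Meet grade = grade(A) + grade(B) - n
= 4 + 4 - 5 = 3
C(5,4) = 5
C(5,4) = 5
dim_A + dim_B = 5 + 5 = 10


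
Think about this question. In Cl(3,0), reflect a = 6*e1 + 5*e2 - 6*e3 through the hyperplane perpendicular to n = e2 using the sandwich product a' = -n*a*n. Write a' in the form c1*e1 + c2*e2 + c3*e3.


Reflection formula: a' = -n*a*n, with n = e2 (unit vector, n^2 = 1).
For reflection through hyperplane perp to e2:
The component along e2 flips sign, others stay.
a = (6, 5, -6)
a' = (6, -5, -6)
a' = 6*e1 - 5*e2 - 6*e3


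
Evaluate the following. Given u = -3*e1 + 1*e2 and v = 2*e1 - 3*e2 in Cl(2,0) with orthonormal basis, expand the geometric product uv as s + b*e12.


Expand: (-3*e1 + 1*e2)(2*e1 - 3*e2)
= (-3)*2*e1e1 + (-3)*(-3)*e1e2 + 1*2*e2e1 + 1*(-3)*e2e2
Using e1^2 = e2^2 = 1, e2e1 = -e1e2:
Scalar part s = (-3)*2 + 1*(-3) = -6 + (-3) = -9
Bivector part b = (-3)*(-3) - 1*2 = 9 - 2 = 7
uv = -9 + 7*e12


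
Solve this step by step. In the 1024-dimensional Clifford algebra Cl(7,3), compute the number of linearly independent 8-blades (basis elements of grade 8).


Number of grade-k basis blades in Cl(p,q) with n = p + q is C(n, k).
n = 7 + 3 = 10
C(10, 8) = 10! / (8! * 2!)
= 3628800 / (40320 * 2)
= 45


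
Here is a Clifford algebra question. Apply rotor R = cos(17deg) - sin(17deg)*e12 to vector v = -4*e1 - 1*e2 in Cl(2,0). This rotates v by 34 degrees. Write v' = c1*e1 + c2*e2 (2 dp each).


Rotor R = cos(17deg) - sin(17deg)*e12
Rotation angle theta = 2 * 17 = 34 degrees
v' = R*v*~R rotates v by theta.
cos(34deg) = 0.8290, sin(34deg) = 0.5592
v'_1 = -4*cos(34deg) - (-1)*sin(34deg)
= -4*0.8290 - (-1)*0.5592
= -2.76
v'_2 = -4*sin(34deg) + (-1)*cos(34deg)
= -4*0.5592 + (-1)*0.8290
= -3.07
v' = -2.76*e1 - 3.07*e2


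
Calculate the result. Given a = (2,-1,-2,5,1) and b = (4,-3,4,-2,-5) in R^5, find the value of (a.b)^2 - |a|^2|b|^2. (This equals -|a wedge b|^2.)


a . b = 2*4 + (-1)*(-3) + (-2)*4 + 5*(-2) + 1*(-5)
= 8 + 3 + (-8) + (-10) + (-5) = -12
|a|^2 = 2^2 + (-1)^2 + (-2)^2 + 5^2 + 1^2 = 35
|b|^2 = 4^2 + (-3)^2 + 4^2 + (-2)^2 + (-5)^2 = 70
(a.b)^2 = (-12)^2 = 144
|a|^2 * |b|^2 = 35 * 70 = 2450
Result = 144 - 2450 = -2306


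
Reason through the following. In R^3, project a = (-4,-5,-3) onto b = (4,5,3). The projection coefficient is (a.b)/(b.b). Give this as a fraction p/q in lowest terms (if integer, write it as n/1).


Projection coefficient = (a . b) / (b . b)
a . b = (-4)*4 + (-5)*5 + (-3)*3
= -16 + (-25) + (-9) = -50
b . b = 4^2 + 5^2 + 3^2
= 16 + 25 + 9 = 50
Coefficient = -50/50
In lowest terms: -1/1


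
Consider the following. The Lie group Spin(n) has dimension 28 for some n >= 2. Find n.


dim Spin(n) = dim so(n) = n(n-1)/2.
Solve n(n-1)/2 = 28, i.e. n^2 - n - 56 = 0.
Discriminant = 1 + 8*28 = 225
n = (1 + sqrt(225))/2 = (1 + 15)/2 = 8


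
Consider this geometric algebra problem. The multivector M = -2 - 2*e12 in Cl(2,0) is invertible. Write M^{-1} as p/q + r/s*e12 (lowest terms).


M = -2 - 2*e12, where e12^2 = -1.
Since M commutes with its reverse ~M = a - b*e12, M * ~M = a^2 - b^2*e12^2 = a^2 + b^2.
So M^{-1} = ~M / (a^2 + b^2) = (a - b*e12)/(a^2 + b^2).
a^2 + b^2 = 4 + 4 = 8
Scalar part = -2/8 = -1/4
Bivector coeff = 2/8 = 1/4
M^{-1} = -1/4 + 1/4*e12


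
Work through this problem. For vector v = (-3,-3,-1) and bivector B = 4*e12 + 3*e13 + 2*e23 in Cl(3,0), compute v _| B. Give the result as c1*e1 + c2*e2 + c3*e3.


Left contraction v _| B = <vB>_1 (grade-1 part of the geometric product vB).
Using e1_|e12 = e2, e2_|e12 = -e1, e1_|e13 = e3, e3_|e13 = -e1, e2_|e23 = e3, e3_|e23 = -e2:
e1 coeff: -v2*b12 - v3*b13 = -(-3)*(4) - (-1)*(3) = 15
e2 coeff: v1*b12 - v3*b23 = (-3)*(4) - (-1)*(2) = -10
e3 coeff: v1*b13 + v2*b23 = (-3)*(3) + (-3)*(2) = -15
v _| B = 15*e1 - 10*e2 - 15*e3


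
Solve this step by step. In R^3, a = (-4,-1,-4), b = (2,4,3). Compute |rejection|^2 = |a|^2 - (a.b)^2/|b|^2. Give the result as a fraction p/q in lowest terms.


|a|^2 = (-4)^2 + (-1)^2 + (-4)^2 = 33
|b|^2 = 2^2 + 4^2 + 3^2 = 29
a . b = (-4)*2 + (-1)*4 + (-4)*3 = -24
(a.b)^2 = (-24)^2 = 576
|rej|^2 = 33 - 576/29
= (957 - 576)/29
= 381/29
In lowest terms: 381/29


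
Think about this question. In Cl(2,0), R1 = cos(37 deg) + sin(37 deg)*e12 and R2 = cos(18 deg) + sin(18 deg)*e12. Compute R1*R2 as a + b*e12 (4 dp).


Same-plane rotors commute and their half-angles add:
R1*R2 = cos(a1 + a2) + sin(a1 + a2)*e12.
a1 + a2 = 37 + 18 = 55 deg
cos(55 deg) = 0.5736
sin(55 deg) = 0.8192
R1*R2 = 0.5736 + 0.8192*e12


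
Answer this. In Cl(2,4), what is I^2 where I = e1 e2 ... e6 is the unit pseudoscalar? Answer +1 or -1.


The pseudoscalar I = e1...e_n (product of all n generators) of Cl(p,q) satisfies I^2 = (-1)^(q + n(n-1)/2).
p = 2, q = 4, n = p + q = 6
n(n-1)/2 = 6 * 5 / 2 = 15
Exponent = q + n(n-1)/2 = 4 + 15 = 19
I^2 = (-1)^19 = -1


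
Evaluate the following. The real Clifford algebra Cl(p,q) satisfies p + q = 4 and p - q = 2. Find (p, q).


We need p + q = 4 and p - q = 2.
Adding: 2p = 4 + 2 = 6, so p = 3.
Then q = 4 - 3 = 1.
(p, q) = (3, 1)


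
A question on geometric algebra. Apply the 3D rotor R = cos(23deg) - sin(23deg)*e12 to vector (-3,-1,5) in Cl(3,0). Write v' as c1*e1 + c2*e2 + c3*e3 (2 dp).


Rotor R = cos(23deg) - sin(23deg)*e12
Rotation angle theta = 2 * 23 = 46 degrees in the e12 plane (e1 -> e2).
The component perpendicular to the plane (e3) is invariant: v'_3 = v3 = 5.00
cos(46deg) = 0.6947, sin(46deg) = 0.7193
v'_1 = v1*cos(theta) - v2*sin(theta) = -3*0.6947 - (-1)*0.7193 = -1.36
v'_2 = v1*sin(theta) + v2*cos(theta) = -3*0.7193 + (-1)*0.6947 = -2.85
v' = -1.36*e1 - 2.85*e2 + 5.00*e3


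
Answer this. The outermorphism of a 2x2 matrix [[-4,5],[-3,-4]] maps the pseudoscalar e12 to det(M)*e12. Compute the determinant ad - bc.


The outermorphism of a linear map f sends e1^e2 to f(e1)^f(e2).
f(e1) = -4*e1 - 3*e2
f(e2) = 5*e1 - 4*e2
f(e1) ^ f(e2) = (-4*e1 - 3*e2) ^ (5*e1 - 4*e2)
= (-4)*(-4)*e12 + (-3)*5*e21
= (16 - (-15))*e12
= 31*e12
Coefficient = 31


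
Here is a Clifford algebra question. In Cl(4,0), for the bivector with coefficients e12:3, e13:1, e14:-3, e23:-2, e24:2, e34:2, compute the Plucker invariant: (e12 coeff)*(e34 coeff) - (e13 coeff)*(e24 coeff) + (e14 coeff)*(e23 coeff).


Plucker relation: af - be + cd
a*f = 3*2 = 6
b*e = 1*2 = 2
c*d = (-3)*(-2) = 6
af - be + cd = 6 - 2 + 6
= 10


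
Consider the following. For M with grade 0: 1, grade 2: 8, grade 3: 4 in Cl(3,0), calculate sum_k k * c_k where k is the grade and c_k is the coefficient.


Grade-weighted sum = sum of grade_k * coefficient_k
0*1 = 0
2*8 = 16
3*4 = 12
Total = 0 + 16 + 12 = 28


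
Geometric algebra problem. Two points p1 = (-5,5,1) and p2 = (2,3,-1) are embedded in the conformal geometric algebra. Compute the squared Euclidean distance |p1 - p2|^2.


p1 - p2 = (-7, 2, 2)
|p1 - p2|^2 = (-7)^2 + 2^2 + 2^2
= 49 + 4 + 4
= 57


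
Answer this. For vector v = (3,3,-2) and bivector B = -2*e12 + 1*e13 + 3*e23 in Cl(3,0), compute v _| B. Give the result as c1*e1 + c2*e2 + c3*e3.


Left contraction v _| B = <vB>_1 (grade-1 part of the geometric product vB).
Using e1_|e12 = e2, e2_|e12 = -e1, e1_|e13 = e3, e3_|e13 = -e1, e2_|e23 = e3, e3_|e23 = -e2:
e1 coeff: -v2*b12 - v3*b13 = -(3)*(-2) - (-2)*(1) = 8
e2 coeff: v1*b12 - v3*b23 = (3)*(-2) - (-2)*(3) = 0
e3 coeff: v1*b13 + v2*b23 = (3)*(1) + (3)*(3) = 12
v _| B = 8*e1 + 0*e2 + 12*e3


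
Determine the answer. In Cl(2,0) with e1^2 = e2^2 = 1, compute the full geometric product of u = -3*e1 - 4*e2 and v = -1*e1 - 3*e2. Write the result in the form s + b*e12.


Expand: (-3*e1 - 4*e2)(-1*e1 - 3*e2)
= (-3)*(-1)*e1e1 + (-3)*(-3)*e1e2 + (-4)*(-1)*e2e1 + (-4)*(-3)*e2e2
Using e1^2 = e2^2 = 1, e2e1 = -e1e2:
Scalar part s = (-3)*(-1) + (-4)*(-3) = 3 + 12 = 15
Bivector part b = (-3)*(-3) - (-4)*(-1) = 9 - 4 = 5
uv = 15 + 5*e12


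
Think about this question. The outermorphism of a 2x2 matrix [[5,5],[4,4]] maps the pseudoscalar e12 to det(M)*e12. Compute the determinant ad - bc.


The outermorphism of a linear map f sends e1^e2 to f(e1)^f(e2).
f(e1) = 5*e1 + 4*e2
f(e2) = 5*e1 + 4*e2
f(e1) ^ f(e2) = (5*e1 + 4*e2) ^ (5*e1 + 4*e2)
= 5*4*e12 + 4*5*e21
= (20 - 20)*e12
= 0*e12
Coefficient = 0


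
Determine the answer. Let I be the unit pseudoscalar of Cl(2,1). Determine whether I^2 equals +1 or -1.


The pseudoscalar I = e1...e_n (product of all n generators) of Cl(p,q) satisfies I^2 = (-1)^(q + n(n-1)/2).
p = 2, q = 1, n = p + q = 3
n(n-1)/2 = 3 * 2 / 2 = 3
Exponent = q + n(n-1)/2 = 1 + 3 = 4
I^2 = (-1)^4 = +1


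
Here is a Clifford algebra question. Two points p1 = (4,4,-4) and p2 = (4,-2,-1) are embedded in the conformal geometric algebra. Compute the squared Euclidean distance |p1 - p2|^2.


p1 - p2 = (0, 6, -3)
|p1 - p2|^2 = 0^2 + 6^2 + (-3)^2
= 0 + 36 + 9
= 45


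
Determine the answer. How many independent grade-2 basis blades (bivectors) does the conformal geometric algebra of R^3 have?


The conformal model of R^3 uses Cl(4,1) with m = 3 + 2 = 5 generators.
Number of grade-2 blades = C(m, 2) = C(5, 2)
= 5*4/2 = 10


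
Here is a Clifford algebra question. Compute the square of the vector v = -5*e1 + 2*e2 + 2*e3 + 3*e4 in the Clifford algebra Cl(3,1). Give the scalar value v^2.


v^2 = sum of c_i^2 * e_i^2
Positive signature terms (e_i^2 = +1): (-5)^2 + 2^2 + 2^2 = 33
Negative signature terms (e_j^2 = -1): 3^2 = 9
v^2 = 33 - 9 = 24


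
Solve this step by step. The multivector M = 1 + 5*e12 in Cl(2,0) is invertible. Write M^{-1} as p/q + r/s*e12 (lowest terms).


M = 1 + 5*e12, where e12^2 = -1.
Since M commutes with its reverse ~M = a - b*e12, M * ~M = a^2 - b^2*e12^2 = a^2 + b^2.
So M^{-1} = ~M / (a^2 + b^2) = (a - b*e12)/(a^2 + b^2).
a^2 + b^2 = 1 + 25 = 26
Scalar part = 1/26 = 1/26
Bivector coeff = -5/26 = -5/26
M^{-1} = 1/26 - 5/26*e12


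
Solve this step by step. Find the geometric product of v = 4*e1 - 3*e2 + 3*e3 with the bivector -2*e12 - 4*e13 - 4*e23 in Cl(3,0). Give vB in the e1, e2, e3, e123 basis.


vB has grade-1 (vector) and grade-3 (trivector) parts: vB = (v _| B) + (v ^ B).
Vector part <vB>_1:
  e1: -v2*b12 - v3*b13 = -(-3)*(-2) - (3)*(-4) = 6
  e2: v1*b12 - v3*b23 = (4)*(-2) - (3)*(-4) = 4
  e3: v1*b13 + v2*b23 = (4)*(-4) + (-3)*(-4) = -4
Trivector part <vB>_3:
  e123: v1*b23 - v2*b13 + v3*b12 = (4)*(-4) - (-3)*(-4) + (3)*(-2) = -34
vB = 6*e1 + 4*e2 - 4*e3 - 34*e123


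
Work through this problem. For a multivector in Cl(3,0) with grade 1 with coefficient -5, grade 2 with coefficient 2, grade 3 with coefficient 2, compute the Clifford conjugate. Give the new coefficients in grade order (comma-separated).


Clifford conjugate sign for grade k: (-1)^(k(k+1)/2)
Grade 1: (-1)^(1*2/2) = (-1)^1 = -1, coeff -5 -> 5
Grade 2: (-1)^(2*3/2) = (-1)^3 = -1, coeff 2 -> -2
Grade 3: (-1)^(3*4/2) = (-1)^6 = 1, coeff 2 -> 2
Conjugated coefficients: 5, -2, 2


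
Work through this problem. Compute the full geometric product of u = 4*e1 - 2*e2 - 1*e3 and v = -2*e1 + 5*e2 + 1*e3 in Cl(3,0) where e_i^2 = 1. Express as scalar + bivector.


In Cl(3,0): e_i^2 = 1, e_ie_j = -e_je_i for i != j.
Scalar part = u . v = 4*(-2) + (-2)*5 + (-1)*1
= -8 + (-10) + (-1) = -19
e12 coeff = 4*5 - (-2)*(-2) = 20 - 4 = 16
e13 coeff = 4*1 - (-1)*(-2) = 4 - 2 = 2
e23 coeff = (-2)*1 - (-1)*5 = -2 - (-5) = 3
uv = -19 + 16*e12 + 2*e13 + 3*e23


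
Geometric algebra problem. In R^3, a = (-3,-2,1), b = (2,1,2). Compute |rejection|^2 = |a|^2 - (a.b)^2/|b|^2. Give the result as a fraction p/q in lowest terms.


|a|^2 = (-3)^2 + (-2)^2 + 1^2 = 14
|b|^2 = 2^2 + 1^2 + 2^2 = 9
a . b = (-3)*2 + (-2)*1 + 1*2 = -6
(a.b)^2 = (-6)^2 = 36
|rej|^2 = 14 - 36/9
= (126 - 36)/9
= 90/9
In lowest terms: 10/1


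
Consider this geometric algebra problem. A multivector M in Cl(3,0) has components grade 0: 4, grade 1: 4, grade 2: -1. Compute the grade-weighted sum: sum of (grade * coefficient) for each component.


Grade-weighted sum = sum of grade_k * coefficient_k
0*4 = 0
1*4 = 4
2*(-1) = -2
Total = 0 + 4 + (-2) = 2


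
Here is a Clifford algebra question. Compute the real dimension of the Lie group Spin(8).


Spin(n) double-covers SO(n); both have Lie algebra so(n) of dimension n(n-1)/2.
n = 8
n(n-1) = 8 * 7 = 56
dim Spin(8) = 56/2 = 28


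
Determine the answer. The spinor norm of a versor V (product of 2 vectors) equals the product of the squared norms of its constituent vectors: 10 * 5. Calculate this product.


Spinor norm N(V) = |v1|^2 * |v2|^2 * ... * |v2|^2
= 10 * 5
Running product: 10, 50
N(V) = 50


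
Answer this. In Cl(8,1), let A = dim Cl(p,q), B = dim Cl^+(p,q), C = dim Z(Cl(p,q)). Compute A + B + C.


n = 8 + 1 = 9
Total dim = 2^9 = 512
Even subalgebra dim = 2^8 = 256
n is odd, so center dim = 2
Sum = 512 + 256 + 2 = 770


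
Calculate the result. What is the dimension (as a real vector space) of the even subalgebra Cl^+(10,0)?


Even subalgebra dimension = 2^(n-1)
n = 10 + 0 = 10
2^(10 - 1) = 2^9 = 512
Verification: sum of C(10,k) for even k = 1 + 45 + 210 + 210 + 45 + 1 = 512
Result = 512


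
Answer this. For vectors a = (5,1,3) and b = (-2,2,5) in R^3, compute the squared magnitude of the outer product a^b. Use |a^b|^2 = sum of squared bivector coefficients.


a wedge b = (a1*b2 - a2*b1)*e12 + (a1*b3 - a3*b1)*e13 + (a2*b3 - a3*b2)*e23
e12 coeff: 5*2 - 1*(-2) = 10 - (-2) = 12
e13 coeff: 5*5 - 3*(-2) = 25 - (-6) = 31
e23 coeff: 1*5 - 3*2 = 5 - 6 = -1
|a wedge b|^2 = 12^2 + 31^2 + (-1)^2
= 144 + 961 + 1
= 1106


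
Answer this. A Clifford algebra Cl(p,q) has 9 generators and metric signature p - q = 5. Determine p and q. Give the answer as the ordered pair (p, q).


We need p + q = 9 and p - q = 5.
Adding: 2p = 9 + 5 = 14, so p = 7.
Then q = 9 - 7 = 2.
(p, q) = (7, 2)


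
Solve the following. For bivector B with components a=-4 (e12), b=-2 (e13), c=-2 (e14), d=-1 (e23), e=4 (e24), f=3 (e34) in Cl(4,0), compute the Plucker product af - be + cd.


Plucker relation: af - be + cd
a*f = (-4)*3 = -12
b*e = (-2)*4 = -8
c*d = (-2)*(-1) = 2
af - be + cd = -12 - (-8) + 2
= -2


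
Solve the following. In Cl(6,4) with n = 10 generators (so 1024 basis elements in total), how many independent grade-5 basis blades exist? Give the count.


Number of grade-k basis blades in Cl(p,q) with n = p + q is C(n, k).
n = 6 + 4 = 10
C(10, 5) = 10! / (5! * 5!)
= 3628800 / (120 * 120)
= 252


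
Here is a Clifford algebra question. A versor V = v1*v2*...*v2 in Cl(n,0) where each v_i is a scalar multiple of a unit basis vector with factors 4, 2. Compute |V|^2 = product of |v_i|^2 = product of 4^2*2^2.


Each vector v_i has |v_i|^2 = s_i^2
Squared scales: 4^2 = 16, 2^2 = 4
|V|^2 = 16 * 4
= 64


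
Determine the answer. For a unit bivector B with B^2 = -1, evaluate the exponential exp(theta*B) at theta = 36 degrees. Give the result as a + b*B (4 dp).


For a unit bivector B with B^2 = -1, the exponential series gives
e^(theta*B) = cos(theta) + sin(theta)*B (the GA analogue of Euler's formula).
theta = 36 degrees = 0.628319 rad
cos(36 deg) = 0.8090
sin(36 deg) = 0.5878
exp(theta*B) = 0.8090 + 0.5878*B


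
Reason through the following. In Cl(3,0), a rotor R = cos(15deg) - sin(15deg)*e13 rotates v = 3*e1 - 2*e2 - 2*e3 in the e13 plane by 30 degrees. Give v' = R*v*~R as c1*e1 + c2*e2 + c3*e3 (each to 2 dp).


Rotor R = cos(15deg) - sin(15deg)*e13
Rotation angle theta = 2 * 15 = 30 degrees in the e13 plane (e1 -> e3).
The component perpendicular to the plane (e2) is invariant: v'_2 = v2 = -2.00
cos(30deg) = 0.8660, sin(30deg) = 0.5000
v'_1 = v1*cos(theta) - v3*sin(theta) = 3*0.8660 - (-2)*0.5000 = 3.60
v'_3 = v1*sin(theta) + v3*cos(theta) = 3*0.5000 + (-2)*0.8660 = -0.23
v' = 3.60*e1 - 2.00*e2 - 0.23*e3


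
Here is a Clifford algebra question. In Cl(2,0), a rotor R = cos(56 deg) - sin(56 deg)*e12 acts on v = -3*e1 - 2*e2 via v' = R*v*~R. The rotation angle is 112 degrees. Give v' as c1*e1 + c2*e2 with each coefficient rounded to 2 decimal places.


Rotor R = cos(56deg) - sin(56deg)*e12
Rotation angle theta = 2 * 56 = 112 degrees
v' = R*v*~R rotates v by theta.
cos(112deg) = -0.3746, sin(112deg) = 0.9272
v'_1 = -3*cos(112deg) - (-2)*sin(112deg)
= -3*(-0.3746) - (-2)*0.9272
= 2.98
v'_2 = -3*sin(112deg) + (-2)*cos(112deg)
= -3*0.9272 + (-2)*(-0.3746)
= -2.03
v' = 2.98*e1 - 2.03*e2


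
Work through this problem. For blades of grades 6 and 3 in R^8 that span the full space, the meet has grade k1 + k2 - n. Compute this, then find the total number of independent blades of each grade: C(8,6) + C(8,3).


Meet grade = grade(A) + grade(B) - n
= 6 + 3 - 8 = 1
C(8,6) = 28
C(8,3) = 56
dim_A + dim_B = 28 + 56 = 84


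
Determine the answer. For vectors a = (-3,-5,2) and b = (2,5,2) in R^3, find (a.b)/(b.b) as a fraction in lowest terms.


Projection coefficient = (a . b) / (b . b)
a . b = (-3)*2 + (-5)*5 + 2*2
= -6 + (-25) + 4 = -27
b . b = 2^2 + 5^2 + 2^2
= 4 + 25 + 4 = 33
Coefficient = -27/33
In lowest terms: -9/11


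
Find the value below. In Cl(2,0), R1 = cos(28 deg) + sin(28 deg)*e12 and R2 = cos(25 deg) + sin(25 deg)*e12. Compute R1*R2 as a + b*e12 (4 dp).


Same-plane rotors commute and their half-angles add:
R1*R2 = cos(a1 + a2) + sin(a1 + a2)*e12.
a1 + a2 = 28 + 25 = 53 deg
cos(53 deg) = 0.6018
sin(53 deg) = 0.7986
R1*R2 = 0.6018 + 0.7986*e12


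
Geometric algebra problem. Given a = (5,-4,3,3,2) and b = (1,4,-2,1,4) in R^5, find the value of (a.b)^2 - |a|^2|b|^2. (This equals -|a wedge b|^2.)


a . b = 5*1 + (-4)*4 + 3*(-2) + 3*1 + 2*4
= 5 + (-16) + (-6) + 3 + 8 = -6
|a|^2 = 5^2 + (-4)^2 + 3^2 + 3^2 + 2^2 = 63
|b|^2 = 1^2 + 4^2 + (-2)^2 + 1^2 + 4^2 = 38
(a.b)^2 = (-6)^2 = 36
|a|^2 * |b|^2 = 63 * 38 = 2394
Result = 36 - 2394 = -2358


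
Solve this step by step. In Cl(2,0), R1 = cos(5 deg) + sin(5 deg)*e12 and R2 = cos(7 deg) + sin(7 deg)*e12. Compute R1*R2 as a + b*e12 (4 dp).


Same-plane rotors commute and their half-angles add:
R1*R2 = cos(a1 + a2) + sin(a1 + a2)*e12.
a1 + a2 = 5 + 7 = 12 deg
cos(12 deg) = 0.9781
sin(12 deg) = 0.2079
R1*R2 = 0.9781 + 0.2079*e12


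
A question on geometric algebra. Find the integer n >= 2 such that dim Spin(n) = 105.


dim Spin(n) = dim so(n) = n(n-1)/2.
Solve n(n-1)/2 = 105, i.e. n^2 - n - 210 = 0.
Discriminant = 1 + 8*105 = 841
n = (1 + sqrt(841))/2 = (1 + 29)/2 = 15


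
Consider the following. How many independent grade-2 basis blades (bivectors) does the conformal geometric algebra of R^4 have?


The conformal model of R^4 uses Cl(5,1) with m = 4 + 2 = 6 generators.
Number of grade-2 blades = C(m, 2) = C(6, 2)
= 6*5/2 = 15


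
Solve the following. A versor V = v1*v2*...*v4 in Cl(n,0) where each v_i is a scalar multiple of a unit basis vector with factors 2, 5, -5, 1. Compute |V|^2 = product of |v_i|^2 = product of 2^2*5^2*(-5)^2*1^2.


Each vector v_i has |v_i|^2 = s_i^2
Squared scales: 2^2 = 4, 5^2 = 25, (-5)^2 = 25, 1^2 = 1
|V|^2 = 4 * 25 * 25 * 1
= 2500


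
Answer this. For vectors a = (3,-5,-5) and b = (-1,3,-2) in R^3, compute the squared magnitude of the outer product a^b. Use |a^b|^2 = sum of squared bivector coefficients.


a wedge b = (a1*b2 - a2*b1)*e12 + (a1*b3 - a3*b1)*e13 + (a2*b3 - a3*b2)*e23
e12 coeff: 3*3 - (-5)*(-1) = 9 - 5 = 4
e13 coeff: 3*(-2) - (-5)*(-1) = -6 - 5 = -11
e23 coeff: (-5)*(-2) - (-5)*3 = 10 - (-15) = 25
|a wedge b|^2 = 4^2 + (-11)^2 + 25^2
= 16 + 121 + 625
= 762


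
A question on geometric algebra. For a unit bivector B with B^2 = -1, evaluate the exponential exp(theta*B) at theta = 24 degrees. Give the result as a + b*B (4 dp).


For a unit bivector B with B^2 = -1, the exponential series gives
e^(theta*B) = cos(theta) + sin(theta)*B (the GA analogue of Euler's formula).
theta = 24 degrees = 0.418879 rad
cos(24 deg) = 0.9135
sin(24 deg) = 0.4067
exp(theta*B) = 0.9135 + 0.4067*B


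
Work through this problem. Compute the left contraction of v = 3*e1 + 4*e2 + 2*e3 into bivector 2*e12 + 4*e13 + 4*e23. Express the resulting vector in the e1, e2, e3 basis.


Left contraction v _| B = <vB>_1 (grade-1 part of the geometric product vB).
Using e1_|e12 = e2, e2_|e12 = -e1, e1_|e13 = e3, e3_|e13 = -e1, e2_|e23 = e3, e3_|e23 = -e2:
e1 coeff: -v2*b12 - v3*b13 = -(4)*(2) - (2)*(4) = -16
e2 coeff: v1*b12 - v3*b23 = (3)*(2) - (2)*(4) = -2
e3 coeff: v1*b13 + v2*b23 = (3)*(4) + (4)*(4) = 28
v _| B = -16*e1 - 2*e2 + 28*e3


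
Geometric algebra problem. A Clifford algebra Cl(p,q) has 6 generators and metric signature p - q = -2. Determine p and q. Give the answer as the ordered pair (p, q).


We need p + q = 6 and p - q = -2.
Adding: 2p = 6 + (-2) = 4, so p = 2.
Then q = 6 - 2 = 4.
(p, q) = (2, 4)


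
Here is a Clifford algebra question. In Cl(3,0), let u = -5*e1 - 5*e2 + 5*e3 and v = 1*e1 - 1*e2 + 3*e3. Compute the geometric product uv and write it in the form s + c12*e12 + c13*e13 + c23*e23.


In Cl(3,0): e_i^2 = 1, e_ie_j = -e_je_i for i != j.
Scalar part = u . v = (-5)*1 + (-5)*(-1) + 5*3
= -5 + 5 + 15 = 15
e12 coeff = (-5)*(-1) - (-5)*1 = 5 - (-5) = 10
e13 coeff = (-5)*3 - 5*1 = -15 - 5 = -20
e23 coeff = (-5)*3 - 5*(-1) = -15 - (-5) = -10
uv = 15 + 10*e12 - 20*e13 - 10*e23


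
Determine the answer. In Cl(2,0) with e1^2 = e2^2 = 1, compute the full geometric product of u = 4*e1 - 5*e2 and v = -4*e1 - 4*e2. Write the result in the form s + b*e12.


Expand: (4*e1 - 5*e2)(-4*e1 - 4*e2)
= 4*(-4)*e1e1 + 4*(-4)*e1e2 + (-5)*(-4)*e2e1 + (-5)*(-4)*e2e2
Using e1^2 = e2^2 = 1, e2e1 = -e1e2:
Scalar part s = 4*(-4) + (-5)*(-4) = -16 + 20 = 4
Bivector part b = 4*(-4) - (-5)*(-4) = -16 - 20 = -36
uv = 4 - 36*e12


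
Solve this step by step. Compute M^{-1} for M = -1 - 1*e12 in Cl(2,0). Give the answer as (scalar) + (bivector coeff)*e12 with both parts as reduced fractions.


M = -1 - 1*e12, where e12^2 = -1.
Since M commutes with its reverse ~M = a - b*e12, M * ~M = a^2 - b^2*e12^2 = a^2 + b^2.
So M^{-1} = ~M / (a^2 + b^2) = (a - b*e12)/(a^2 + b^2).
a^2 + b^2 = 1 + 1 = 2
Scalar part = -1/2 = -1/2
Bivector coeff = 1/2 = 1/2
M^{-1} = -1/2 + 1/2*e12


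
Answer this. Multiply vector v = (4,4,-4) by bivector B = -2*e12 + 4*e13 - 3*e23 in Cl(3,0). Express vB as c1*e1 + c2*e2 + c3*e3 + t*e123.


vB has grade-1 (vector) and grade-3 (trivector) parts: vB = (v _| B) + (v ^ B).
Vector part <vB>_1:
  e1: -v2*b12 - v3*b13 = -(4)*(-2) - (-4)*(4) = 24
  e2: v1*b12 - v3*b23 = (4)*(-2) - (-4)*(-3) = -20
  e3: v1*b13 + v2*b23 = (4)*(4) + (4)*(-3) = 4
Trivector part <vB>_3:
  e123: v1*b23 - v2*b13 + v3*b12 = (4)*(-3) - (4)*(4) + (-4)*(-2) = -20
vB = 24*e1 - 20*e2 + 4*e3 - 20*e123


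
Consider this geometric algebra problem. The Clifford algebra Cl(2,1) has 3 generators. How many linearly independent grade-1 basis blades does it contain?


Number of grade-k basis blades in Cl(p,q) with n = p + q is C(n, k).
n = 2 + 1 = 3
C(3, 1) = 3! / (1! * 2!)
= 6 / (1 * 2)
= 3


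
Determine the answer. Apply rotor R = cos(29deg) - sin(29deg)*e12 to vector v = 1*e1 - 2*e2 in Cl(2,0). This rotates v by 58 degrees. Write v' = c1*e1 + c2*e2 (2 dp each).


Rotor R = cos(29deg) - sin(29deg)*e12
Rotation angle theta = 2 * 29 = 58 degrees
v' = R*v*~R rotates v by theta.
cos(58deg) = 0.5299, sin(58deg) = 0.8480
v'_1 = 1*cos(58deg) - (-2)*sin(58deg)
= 1*0.5299 - (-2)*0.8480
= 2.23
v'_2 = 1*sin(58deg) + (-2)*cos(58deg)
= 1*0.8480 + (-2)*0.5299
= -0.21
v' = 2.23*e1 - 0.21*e2


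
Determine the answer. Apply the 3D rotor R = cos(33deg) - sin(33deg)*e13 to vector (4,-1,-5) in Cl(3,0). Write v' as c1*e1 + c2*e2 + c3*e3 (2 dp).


Rotor R = cos(33deg) - sin(33deg)*e13
Rotation angle theta = 2 * 33 = 66 degrees in the e13 plane (e1 -> e3).
The component perpendicular to the plane (e2) is invariant: v'_2 = v2 = -1.00
cos(66deg) = 0.4067, sin(66deg) = 0.9135
v'_1 = v1*cos(theta) - v3*sin(theta) = 4*0.4067 - (-5)*0.9135 = 6.19
v'_3 = v1*sin(theta) + v3*cos(theta) = 4*0.9135 + (-5)*0.4067 = 1.62
v' = 6.19*e1 - 1.00*e2 + 1.62*e3
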